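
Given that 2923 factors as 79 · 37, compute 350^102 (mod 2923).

Mod 79: 350 ≡ 34; by Fermat, exponent reduces to 102 mod 78 = 24; 34^24 ≡ 21 (mod 79).
Mod 37: 350 ≡ 17; by Fermat, exponent reduces to 102 mod 36 = 30; 17^30 ≡ 11 (mod 37).
Combine by CRT: x ≡ 21 (mod 79), x ≡ 11 (mod 37) ⇒ x ≡ 2786 (mod 2923).

2786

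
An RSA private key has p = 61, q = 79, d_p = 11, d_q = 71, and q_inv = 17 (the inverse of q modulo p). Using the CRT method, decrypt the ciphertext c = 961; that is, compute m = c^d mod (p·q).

2489

m₁ = c^(d_p) mod p: c ≡ 46 (mod 61), and 46^11 mod 61 = 49.
m₂ = c^(d_q) mod q: c ≡ 13 (mod 79), and 13^71 mod 79 = 40.
h = q_inv·(m₁ − m₂) mod p = 17·(49 − 40) mod 61 = 31.
m = m₂ + h·q = 40 + 31·79 = 2489.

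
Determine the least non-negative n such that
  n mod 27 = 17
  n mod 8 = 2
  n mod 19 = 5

From n ≡ 17 (mod 27) write n = 17 + 27t. Substituting into n ≡ 2 (mod 8) gives 27t ≡ 1 (mod 8), and since 3⁻¹ ≡ 3 (mod 8), t ≡ 3. Hence n ≡ 17 + 27·3 = 98 (mod 216).
From n ≡ 98 (mod 216) write n = 98 + 216t. Substituting into n ≡ 5 (mod 19) gives 216t ≡ 2 (mod 19), and since 7⁻¹ ≡ 11 (mod 19), t ≡ 3. Hence n ≡ 98 + 216·3 = 746 (mod 4104).

746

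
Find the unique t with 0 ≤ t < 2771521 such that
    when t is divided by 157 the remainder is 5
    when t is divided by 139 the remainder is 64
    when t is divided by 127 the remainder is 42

438192

The moduli are pairwise coprime; N = 157·139·127 = 2771521.
N/157 = 17653; 17653 ≡ 69 (mod 157); 69·66 ≡ 1, so inverse 66.
N/139 = 19939; 19939 ≡ 62 (mod 139); 62·74 ≡ 1, so inverse 74.
N/127 = 21823; 21823 ≡ 106 (mod 127); 106·6 ≡ 1, so inverse 6.
t ≡ 5·17653·66 + 64·19939·74 + 42·21823·6 = 105755990.
105755990 mod 2771521 = 438192.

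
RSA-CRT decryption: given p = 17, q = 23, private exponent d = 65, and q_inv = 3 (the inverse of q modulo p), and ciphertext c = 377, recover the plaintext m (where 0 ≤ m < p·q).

d_p = d mod (p−1) = 65 mod 16 = 1; d_q = d mod (q−1) = 21.
m₁ = c^(d_p) mod p: c ≡ 3 (mod 17), and 3^1 mod 17 = 3.
m₂ = c^(d_q) mod q: c ≡ 9 (mod 23), and 9^21 mod 23 = 18.
h = q_inv·(m₁ − m₂) mod p = 3·(3 − 18) mod 17 = 6.
m = m₂ + h·q = 18 + 6·23 = 156.

156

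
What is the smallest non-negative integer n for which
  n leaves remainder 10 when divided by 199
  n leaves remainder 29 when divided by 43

From n ≡ 10 (mod 199) write n = 10 + 199t. Substituting into n ≡ 29 (mod 43) gives 199t ≡ 19 (mod 43), and since 27⁻¹ ≡ 8 (mod 43), t ≡ 23. Hence n ≡ 10 + 199·23 = 4587 (mod 8557).

4587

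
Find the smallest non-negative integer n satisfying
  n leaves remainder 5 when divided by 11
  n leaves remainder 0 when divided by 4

From n ≡ 5 (mod 11) write n = 5 + 11t. Substituting into n ≡ 0 (mod 4) gives 11t ≡ 3 (mod 4), and since 3⁻¹ ≡ 3 (mod 4), t ≡ 1. Hence n ≡ 5 + 11·1 = 16 (mod 44).

16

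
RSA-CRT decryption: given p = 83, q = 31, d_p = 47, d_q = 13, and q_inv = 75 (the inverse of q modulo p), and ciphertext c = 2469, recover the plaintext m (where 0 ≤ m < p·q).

m₁ = c^(d_p) mod p: c ≡ 62 (mod 83), and 62^47 mod 83 = 20.
m₂ = c^(d_q) mod q: c ≡ 20 (mod 31), and 20^13 mod 31 = 10.
h = q_inv·(m₁ − m₂) mod p = 75·(20 − 10) mod 83 = 3.
m = m₂ + h·q = 10 + 3·31 = 103.

103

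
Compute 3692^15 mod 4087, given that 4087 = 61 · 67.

Mod 61: 3692 ≡ 32; 32^15 ≡ 11 (mod 61).
Mod 67: 3692 ≡ 7; 7^15 ≡ 5 (mod 67).
Combine by CRT: x ≡ 11 (mod 61), x ≡ 5 (mod 67) ⇒ x ≡ 72 (mod 4087).

72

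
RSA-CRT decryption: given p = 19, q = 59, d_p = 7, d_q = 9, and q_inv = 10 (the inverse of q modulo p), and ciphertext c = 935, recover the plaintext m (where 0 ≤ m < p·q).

m₁ = c^(d_p) mod p: c ≡ 4 (mod 19), and 4^7 mod 19 = 6.
m₂ = c^(d_q) mod q: c ≡ 50 (mod 59), and 50^9 mod 59 = 2.
h = q_inv·(m₁ − m₂) mod p = 10·(6 − 2) mod 19 = 2.
m = m₂ + h·q = 2 + 2·59 = 120.

120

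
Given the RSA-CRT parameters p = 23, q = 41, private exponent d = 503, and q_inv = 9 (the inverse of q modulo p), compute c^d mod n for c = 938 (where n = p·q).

39

d_p = d mod (p−1) = 503 mod 22 = 19; d_q = d mod (q−1) = 23.
m₁ = c^(d_p) mod p: c ≡ 18 (mod 23), and 18^19 mod 23 = 16.
m₂ = c^(d_q) mod q: c ≡ 36 (mod 41), and 36^23 mod 41 = 39.
h = q_inv·(m₁ − m₂) mod p = 9·(16 − 39) mod 23 = 0.
m = m₂ + h·q = 39 + 0·41 = 39.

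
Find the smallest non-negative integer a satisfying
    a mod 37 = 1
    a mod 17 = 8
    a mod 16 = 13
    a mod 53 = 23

415437

Combine the congruences pairwise.
From a ≡ 1 (mod 37) write a = 1 + 37t. Substituting into a ≡ 8 (mod 17) gives 37t ≡ 7 (mod 17), and since 3⁻¹ ≡ 6 (mod 17), t ≡ 8. Hence a ≡ 1 + 37·8 = 297 (mod 629).
From a ≡ 297 (mod 629) write a = 297 + 629t. Substituting into a ≡ 13 (mod 16) gives 629t ≡ 4 (mod 16), and since 5⁻¹ ≡ 13 (mod 16), t ≡ 4. Hence a ≡ 297 + 629·4 = 2813 (mod 10064).
From a ≡ 2813 (mod 10064) write a = 2813 + 10064t. Substituting into a ≡ 23 (mod 53) gives 10064t ≡ 19 (mod 53), and since 47⁻¹ ≡ 44 (mod 53), t ≡ 41. Hence a ≡ 2813 + 10064·41 = 415437 (mod 533392).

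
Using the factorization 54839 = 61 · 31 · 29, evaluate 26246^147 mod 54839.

Mod 61: 26246 ≡ 16; by Fermat, exponent reduces to 147 mod 60 = 27; 16^27 ≡ 34 (mod 61).
Mod 31: 26246 ≡ 20; by Fermat, exponent reduces to 147 mod 30 = 27; 20^27 ≡ 16 (mod 31).
Mod 29: 26246 ≡ 1; by Fermat, exponent reduces to 147 mod 28 = 7; 1^7 ≡ 1 (mod 29).
Combine by CRT: x ≡ 34 (mod 61), x ≡ 16 (mod 31), x ≡ 1 (mod 29) ⇒ x ≡ 1132 (mod 54839).

1132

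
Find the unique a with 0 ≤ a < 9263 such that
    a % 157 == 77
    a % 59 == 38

From a ≡ 77 (mod 157) write a = 77 + 157t. Substituting into a ≡ 38 (mod 59) gives 157t ≡ 20 (mod 59), and since 39⁻¹ ≡ 56 (mod 59), t ≡ 58. Hence a ≡ 77 + 157·58 = 9183 (mod 9263).

9183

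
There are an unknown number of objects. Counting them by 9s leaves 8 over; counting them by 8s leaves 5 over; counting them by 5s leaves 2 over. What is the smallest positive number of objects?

197

The moduli are pairwise coprime; M = 9·8·5 = 360.
M/9 = 40; 40 ≡ 4 (mod 9); 4·7 ≡ 1, so inverse 7.
M/8 = 45; 45 ≡ 5 (mod 8); 5·5 ≡ 1, so inverse 5.
M/5 = 72; 72 ≡ 2 (mod 5); 2·3 ≡ 1, so inverse 3.
N ≡ 8·40·7 + 5·45·5 + 2·72·3 = 3797.
3797 mod 360 = 197.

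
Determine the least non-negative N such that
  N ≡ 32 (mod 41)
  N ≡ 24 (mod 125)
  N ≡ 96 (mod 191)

From N ≡ 32 (mod 41) write N = 32 + 41t. Substituting into N ≡ 24 (mod 125) gives 41t ≡ 117 (mod 125), and since 41⁻¹ ≡ 61 (mod 125), t ≡ 12. Hence N ≡ 32 + 41·12 = 524 (mod 5125).
From N ≡ 524 (mod 5125) write N = 524 + 5125t. Substituting into N ≡ 96 (mod 191) gives 5125t ≡ 145 (mod 191), and since 159⁻¹ ≡ 185 (mod 191), t ≡ 85. Hence N ≡ 524 + 5125·85 = 436149 (mod 978875).

436149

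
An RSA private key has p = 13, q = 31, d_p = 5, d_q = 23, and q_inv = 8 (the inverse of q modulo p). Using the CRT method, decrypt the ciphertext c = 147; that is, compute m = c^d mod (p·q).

m₁ = c^(d_p) mod p: c ≡ 4 (mod 13), and 4^5 mod 13 = 10.
m₂ = c^(d_q) mod q: c ≡ 23 (mod 31), and 23^23 mod 31 = 15.
h = q_inv·(m₁ − m₂) mod p = 8·(10 − 15) mod 13 = 12.
m = m₂ + h·q = 15 + 12·31 = 387.

387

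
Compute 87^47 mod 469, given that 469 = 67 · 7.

61

Mod 67: 87 ≡ 20; 20^47 ≡ 61 (mod 67).
Mod 7: 87 ≡ 3; by Fermat, exponent reduces to 47 mod 6 = 5; 3^5 ≡ 5 (mod 7).
Combine by CRT: x ≡ 61 (mod 67), x ≡ 5 (mod 7) ⇒ x ≡ 61 (mod 469).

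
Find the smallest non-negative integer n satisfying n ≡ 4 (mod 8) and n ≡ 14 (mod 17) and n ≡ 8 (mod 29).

The moduli are pairwise coprime; M = 8·17·29 = 3944.
M/8 = 493; 493 ≡ 5 (mod 8); 5·5 ≡ 1, so inverse 5.
M/17 = 232; 232 ≡ 11 (mod 17); 11·14 ≡ 1, so inverse 14.
M/29 = 136; 136 ≡ 20 (mod 29); 20·16 ≡ 1, so inverse 16.
n ≡ 4·493·5 + 14·232·14 + 8·136·16 = 72740.
72740 mod 3944 = 1748.

1748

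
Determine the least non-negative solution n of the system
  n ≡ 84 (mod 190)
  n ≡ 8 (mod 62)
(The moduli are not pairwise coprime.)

2364

gcd(190, 62) = 2 and 2 | (8 − 84), so the pair is consistent; merging gives n ≡ 2364 (mod 5890), where 5890 = lcm(190, 62).
The solution is unique modulo lcm(190, 62) = 5890.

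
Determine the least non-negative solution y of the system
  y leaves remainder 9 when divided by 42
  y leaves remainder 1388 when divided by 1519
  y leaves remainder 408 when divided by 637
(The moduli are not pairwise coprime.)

gcd(42, 1519) = 7 and 7 | (1388 − 9), so the pair is consistent; merging gives y ≡ 2907 (mod 9114), where 9114 = lcm(42, 1519).
gcd(9114, 637) = 49 and 49 | (408 − 2907), so the pair is consistent; merging gives y ≡ 94047 (mod 118482), where 118482 = lcm(9114, 637).
The solution is unique modulo lcm(42, 1519, 637) = 118482.

94047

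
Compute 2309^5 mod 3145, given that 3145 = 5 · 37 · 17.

1134

Mod 5: 2309 ≡ 4; by Fermat, exponent reduces to 5 mod 4 = 1; 4^1 ≡ 4 (mod 5).
Mod 37: 2309 ≡ 15; 15^5 ≡ 24 (mod 37).
Mod 17: 2309 ≡ 14; 14^5 ≡ 12 (mod 17).
Combine by CRT: x ≡ 4 (mod 5), x ≡ 24 (mod 37), x ≡ 12 (mod 17) ⇒ x ≡ 1134 (mod 3145).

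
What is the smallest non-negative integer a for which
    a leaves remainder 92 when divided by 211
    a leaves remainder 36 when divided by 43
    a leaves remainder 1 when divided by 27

From a ≡ 92 (mod 211) write a = 92 + 211t. Substituting into a ≡ 36 (mod 43) gives 211t ≡ 30 (mod 43), and since 39⁻¹ ≡ 32 (mod 43), t ≡ 14. Hence a ≡ 92 + 211·14 = 3046 (mod 9073).
From a ≡ 3046 (mod 9073) write a = 3046 + 9073t. Substituting into a ≡ 1 (mod 27) gives 9073t ≡ 6 (mod 27), and since 1⁻¹ ≡ 1 (mod 27), t ≡ 6. Hence a ≡ 3046 + 9073·6 = 57484 (mod 244971).

57484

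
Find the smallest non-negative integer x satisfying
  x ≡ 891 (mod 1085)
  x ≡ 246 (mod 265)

gcd(1085, 265) = 5 and 5 | (246 − 891), so the pair is consistent; merging gives x ≡ 7401 (mod 57505), where 57505 = lcm(1085, 265).
The solution is unique modulo lcm(1085, 265) = 57505.

7401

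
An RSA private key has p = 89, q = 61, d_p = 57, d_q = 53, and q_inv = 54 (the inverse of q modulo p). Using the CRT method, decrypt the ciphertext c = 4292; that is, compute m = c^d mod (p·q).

195

m₁ = c^(d_p) mod p: c ≡ 20 (mod 89), and 20^57 mod 89 = 17.
m₂ = c^(d_q) mod q: c ≡ 22 (mod 61), and 22^53 mod 61 = 12.
h = q_inv·(m₁ − m₂) mod p = 54·(17 − 12) mod 89 = 3.
m = m₂ + h·q = 12 + 3·61 = 195.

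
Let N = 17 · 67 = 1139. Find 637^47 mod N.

1018

Mod 17: 637 ≡ 8; by Fermat, exponent reduces to 47 mod 16 = 15; 8^15 ≡ 15 (mod 17).
Mod 67: 637 ≡ 34; 34^47 ≡ 13 (mod 67).
Combine by CRT: x ≡ 15 (mod 17), x ≡ 13 (mod 67) ⇒ x ≡ 1018 (mod 1139).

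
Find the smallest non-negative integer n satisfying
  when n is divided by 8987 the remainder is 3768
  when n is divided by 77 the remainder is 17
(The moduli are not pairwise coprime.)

gcd(8987, 77) = 11 and 11 | (17 − 3768), so the pair is consistent; merging gives n ≡ 57690 (mod 62909), where 62909 = lcm(8987, 77).
The solution is unique modulo lcm(8987, 77) = 62909.

57690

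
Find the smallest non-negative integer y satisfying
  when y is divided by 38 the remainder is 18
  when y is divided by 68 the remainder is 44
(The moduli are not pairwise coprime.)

588

gcd(38, 68) = 2 and 2 | (44 − 18), so the pair is consistent; merging gives y ≡ 588 (mod 1292), where 1292 = lcm(38, 68).
The solution is unique modulo lcm(38, 68) = 1292.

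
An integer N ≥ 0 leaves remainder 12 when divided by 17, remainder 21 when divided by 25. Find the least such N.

Combine the congruences pairwise.
From N ≡ 12 (mod 17) write N = 12 + 17t. Substituting into N ≡ 21 (mod 25) gives 17t ≡ 9 (mod 25), and since 17⁻¹ ≡ 3 (mod 25), t ≡ 2. Hence N ≡ 12 + 17·2 = 46 (mod 425).

46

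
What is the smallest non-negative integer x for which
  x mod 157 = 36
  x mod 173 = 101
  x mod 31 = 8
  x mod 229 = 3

92436769

From x ≡ 36 (mod 157) write x = 36 + 157t. Substituting into x ≡ 101 (mod 173) gives 157t ≡ 65 (mod 173), and since 157⁻¹ ≡ 54 (mod 173), t ≡ 50. Hence x ≡ 36 + 157·50 = 7886 (mod 27161).
From x ≡ 7886 (mod 27161) write x = 7886 + 27161t. Substituting into x ≡ 8 (mod 31) gives 27161t ≡ 27 (mod 31), and since 5⁻¹ ≡ 25 (mod 31), t ≡ 24. Hence x ≡ 7886 + 27161·24 = 659750 (mod 841991).
From x ≡ 659750 (mod 841991) write x = 659750 + 841991t. Substituting into x ≡ 3 (mod 229) gives 841991t ≡ 2 (mod 229), and since 187⁻¹ ≡ 169 (mod 229), t ≡ 109. Hence x ≡ 659750 + 841991·109 = 92436769 (mod 192815939).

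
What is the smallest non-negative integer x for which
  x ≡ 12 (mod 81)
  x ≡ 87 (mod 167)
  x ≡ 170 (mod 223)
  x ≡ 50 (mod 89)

95430567

From x ≡ 12 (mod 81) write x = 12 + 81t. Substituting into x ≡ 87 (mod 167) gives 81t ≡ 75 (mod 167), and since 81⁻¹ ≡ 33 (mod 167), t ≡ 137. Hence x ≡ 12 + 81·137 = 11109 (mod 13527).
From x ≡ 11109 (mod 13527) write x = 11109 + 13527t. Substituting into x ≡ 170 (mod 223) gives 13527t ≡ 211 (mod 223), and since 147⁻¹ ≡ 44 (mod 223), t ≡ 141. Hence x ≡ 11109 + 13527·141 = 1918416 (mod 3016521).
From x ≡ 1918416 (mod 3016521) write x = 1918416 + 3016521t. Substituting into x ≡ 50 (mod 89) gives 3016521t ≡ 29 (mod 89), and since 44⁻¹ ≡ 87 (mod 89), t ≡ 31. Hence x ≡ 1918416 + 3016521·31 = 95430567 (mod 268470369).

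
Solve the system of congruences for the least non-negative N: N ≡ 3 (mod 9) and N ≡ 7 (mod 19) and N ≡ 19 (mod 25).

444

The moduli are pairwise coprime; M = 9·19·25 = 4275.
M/9 = 475; 475 ≡ 7 (mod 9); 7·4 ≡ 1, so inverse 4.
M/19 = 225; 225 ≡ 16 (mod 19); 16·6 ≡ 1, so inverse 6.
M/25 = 171; 171 ≡ 21 (mod 25); 21·6 ≡ 1, so inverse 6.
N ≡ 3·475·4 + 7·225·6 + 19·171·6 = 34644.
34644 mod 4275 = 444.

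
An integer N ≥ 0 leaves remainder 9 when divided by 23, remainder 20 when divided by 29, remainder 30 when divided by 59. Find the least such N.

11417

The moduli are pairwise coprime; M = 23·29·59 = 39353.
M/23 = 1711; 1711 ≡ 9 (mod 23); 9·18 ≡ 1, so inverse 18.
M/29 = 1357; 1357 ≡ 23 (mod 29); 23·24 ≡ 1, so inverse 24.
M/59 = 667; 667 ≡ 18 (mod 59); 18·23 ≡ 1, so inverse 23.
N ≡ 9·1711·18 + 20·1357·24 + 30·667·23 = 1388772.
1388772 mod 39353 = 11417.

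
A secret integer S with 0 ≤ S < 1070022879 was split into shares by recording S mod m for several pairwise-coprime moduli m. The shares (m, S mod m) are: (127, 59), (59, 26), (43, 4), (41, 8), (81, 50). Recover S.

85339868

The moduli are pairwise coprime; N = 127·59·43·41·81 = 1070022879.
N/127 = 8425377; 8425377 ≡ 70 (mod 127); 70·49 ≡ 1, so inverse 49.
N/59 = 18135981; 18135981 ≡ 30 (mod 59); 30·2 ≡ 1, so inverse 2.
N/43 = 24884253; 24884253 ≡ 24 (mod 43); 24·9 ≡ 1, so inverse 9.
N/41 = 26098119; 26098119 ≡ 20 (mod 41); 20·39 ≡ 1, so inverse 39.
N/81 = 13210159; 13210159 ≡ 31 (mod 81); 31·34 ≡ 1, so inverse 34.
S ≡ 59·8425377·49 + 26·18135981·2 + 4·24884253·9 + 8·26098119·39 + 50·13210159·34 = 56796552455.
56796552455 mod 1070022879 = 85339868.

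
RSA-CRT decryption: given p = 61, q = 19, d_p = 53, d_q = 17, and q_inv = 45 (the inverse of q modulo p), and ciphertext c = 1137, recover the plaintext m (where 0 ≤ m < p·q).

842

m₁ = c^(d_p) mod p: c ≡ 39 (mod 61), and 39^53 mod 61 = 49.
m₂ = c^(d_q) mod q: c ≡ 16 (mod 19), and 16^17 mod 19 = 6.
h = q_inv·(m₁ − m₂) mod p = 45·(49 − 6) mod 61 = 44.
m = m₂ + h·q = 6 + 44·19 = 842.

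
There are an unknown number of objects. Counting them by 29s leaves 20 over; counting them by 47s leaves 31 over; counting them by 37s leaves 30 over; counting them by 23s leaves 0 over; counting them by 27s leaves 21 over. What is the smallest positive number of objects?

14434248

The moduli are pairwise coprime; M = 29·47·37·23·27 = 31317651.
M/29 = 1079919; 1079919 ≡ 17 (mod 29); 17·12 ≡ 1, so inverse 12.
M/47 = 666333; 666333 ≡ 14 (mod 47); 14·37 ≡ 1, so inverse 37.
M/37 = 846423; 846423 ≡ 11 (mod 37); 11·27 ≡ 1, so inverse 27.
M/23 = 1361637; 1361637 ≡ 14 (mod 23); 14·5 ≡ 1, so inverse 5.
M/27 = 1159913; 1159913 ≡ 20 (mod 27); 20·23 ≡ 1, so inverse 23.
N ≡ 20·1079919·12 + 31·666333·37 + 30·846423·27 + 0·1361637·5 + 21·1159913·23 = 2269305120.
2269305120 mod 31317651 = 14434248.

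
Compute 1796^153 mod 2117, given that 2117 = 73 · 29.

Mod 73: 1796 ≡ 44; by Fermat, exponent reduces to 153 mod 72 = 9; 44^9 ≡ 22 (mod 73).
Mod 29: 1796 ≡ 27; by Fermat, exponent reduces to 153 mod 28 = 13; 27^13 ≡ 15 (mod 29).
Combine by CRT: x ≡ 22 (mod 73), x ≡ 15 (mod 29) ⇒ x ≡ 1117 (mod 2117).

1117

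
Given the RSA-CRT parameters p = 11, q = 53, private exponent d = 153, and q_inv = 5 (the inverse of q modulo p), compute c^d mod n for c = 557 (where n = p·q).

167

d_p = d mod (p−1) = 153 mod 10 = 3; d_q = d mod (q−1) = 49.
m₁ = c^(d_p) mod p: c ≡ 7 (mod 11), and 7^3 mod 11 = 2.
m₂ = c^(d_q) mod q: c ≡ 27 (mod 53), and 27^49 mod 53 = 8.
h = q_inv·(m₁ − m₂) mod p = 5·(2 − 8) mod 11 = 3.
m = m₂ + h·q = 8 + 3·53 = 167.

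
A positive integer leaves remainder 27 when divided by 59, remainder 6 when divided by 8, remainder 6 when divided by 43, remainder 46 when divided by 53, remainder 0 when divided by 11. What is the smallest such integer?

7283518

The moduli are pairwise coprime; M = 59·8·43·53·11 = 11832568.
M/59 = 200552; 200552 ≡ 11 (mod 59); 11·43 ≡ 1, so inverse 43.
M/8 = 1479071; 1479071 ≡ 7 (mod 8); 7·7 ≡ 1, so inverse 7.
M/43 = 275176; 275176 ≡ 19 (mod 43); 19·34 ≡ 1, so inverse 34.
M/53 = 223256; 223256 ≡ 20 (mod 53); 20·8 ≡ 1, so inverse 8.
M/11 = 1075688; 1075688 ≡ 9 (mod 11); 9·5 ≡ 1, so inverse 5.
n ≡ 27·200552·43 + 6·1479071·7 + 6·275176·34 + 46·223256·8 + 0·1075688·5 = 433255966.
433255966 mod 11832568 = 7283518.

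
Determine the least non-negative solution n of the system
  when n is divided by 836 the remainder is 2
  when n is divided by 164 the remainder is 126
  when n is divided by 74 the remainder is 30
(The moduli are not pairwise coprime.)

563466

gcd(836, 164) = 4 and 4 | (126 − 2), so the pair is consistent; merging gives n ≡ 15050 (mod 34276), where 34276 = lcm(836, 164).
gcd(34276, 74) = 2 and 2 | (30 − 15050), so the pair is consistent; merging gives n ≡ 563466 (mod 1268212), where 1268212 = lcm(34276, 74).
The solution is unique modulo lcm(836, 164, 74) = 1268212.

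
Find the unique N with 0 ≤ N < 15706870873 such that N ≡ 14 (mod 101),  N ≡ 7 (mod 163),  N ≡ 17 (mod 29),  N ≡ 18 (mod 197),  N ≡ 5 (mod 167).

Combine the congruences pairwise.
From N ≡ 14 (mod 101) write N = 14 + 101t. Substituting into N ≡ 7 (mod 163) gives 101t ≡ 156 (mod 163), and since 101⁻¹ ≡ 92 (mod 163), t ≡ 8. Hence N ≡ 14 + 101·8 = 822 (mod 16463).
From N ≡ 822 (mod 16463) write N = 822 + 16463t. Substituting into N ≡ 17 (mod 29) gives 16463t ≡ 7 (mod 29), and since 20⁻¹ ≡ 16 (mod 29), t ≡ 25. Hence N ≡ 822 + 16463·25 = 412397 (mod 477427).
From N ≡ 412397 (mod 477427) write N = 412397 + 477427t. Substituting into N ≡ 18 (mod 197) gives 477427t ≡ 139 (mod 197), and since 96⁻¹ ≡ 39 (mod 197), t ≡ 102. Hence N ≡ 412397 + 477427·102 = 49109951 (mod 94053119).
From N ≡ 49109951 (mod 94053119) write N = 49109951 + 94053119t. Substituting into N ≡ 5 (mod 167) gives 94053119t ≡ 78 (mod 167), and since 55⁻¹ ≡ 82 (mod 167), t ≡ 50. Hence N ≡ 49109951 + 94053119·50 = 4751765901 (mod 15706870873).

4751765901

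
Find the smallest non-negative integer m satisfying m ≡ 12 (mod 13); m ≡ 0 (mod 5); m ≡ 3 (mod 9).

480

From m ≡ 12 (mod 13) write m = 12 + 13t. Substituting into m ≡ 0 (mod 5) gives 13t ≡ 3 (mod 5), and since 3⁻¹ ≡ 2 (mod 5), t ≡ 1. Hence m ≡ 12 + 13·1 = 25 (mod 65).
From m ≡ 25 (mod 65) write m = 25 + 65t. Substituting into m ≡ 3 (mod 9) gives 65t ≡ 5 (mod 9), and since 2⁻¹ ≡ 5 (mod 9), t ≡ 7. Hence m ≡ 25 + 65·7 = 480 (mod 585).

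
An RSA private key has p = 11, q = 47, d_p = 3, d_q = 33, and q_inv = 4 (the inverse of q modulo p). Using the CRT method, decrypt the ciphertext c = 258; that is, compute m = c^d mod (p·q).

268

m₁ = c^(d_p) mod p: c ≡ 5 (mod 11), and 5^3 mod 11 = 4.
m₂ = c^(d_q) mod q: c ≡ 23 (mod 47), and 23^33 mod 47 = 33.
h = q_inv·(m₁ − m₂) mod p = 4·(4 − 33) mod 11 = 5.
m = m₂ + h·q = 33 + 5·47 = 268.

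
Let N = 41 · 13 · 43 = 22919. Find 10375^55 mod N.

14236

Mod 41: 10375 ≡ 2; by Fermat, exponent reduces to 55 mod 40 = 15; 2^15 ≡ 9 (mod 41).
Mod 13: 10375 ≡ 1; by Fermat, exponent reduces to 55 mod 12 = 7; 1^7 ≡ 1 (mod 13).
Mod 43: 10375 ≡ 12; by Fermat, exponent reduces to 55 mod 42 = 13; 12^13 ≡ 3 (mod 43).
Combine by CRT: x ≡ 9 (mod 41), x ≡ 1 (mod 13), x ≡ 3 (mod 43) ⇒ x ≡ 14236 (mod 22919).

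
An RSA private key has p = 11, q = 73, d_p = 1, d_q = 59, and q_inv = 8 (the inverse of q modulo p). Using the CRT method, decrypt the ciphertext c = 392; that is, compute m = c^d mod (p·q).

m₁ = c^(d_p) mod p: c ≡ 7 (mod 11), and 7^1 mod 11 = 7.
m₂ = c^(d_q) mod q: c ≡ 27 (mod 73), and 27^59 mod 73 = 46.
h = q_inv·(m₁ − m₂) mod p = 8·(7 − 46) mod 11 = 7.
m = m₂ + h·q = 46 + 7·73 = 557.

557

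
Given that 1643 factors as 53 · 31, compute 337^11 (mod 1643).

368

Mod 53: 337 ≡ 19; 19^11 ≡ 50 (mod 53).
Mod 31: 337 ≡ 27; 27^11 ≡ 27 (mod 31).
Combine by CRT: x ≡ 50 (mod 53), x ≡ 27 (mod 31) ⇒ x ≡ 368 (mod 1643).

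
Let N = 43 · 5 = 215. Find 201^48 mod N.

Mod 43: 201 ≡ 29; by Fermat, exponent reduces to 48 mod 42 = 6; 29^6 ≡ 21 (mod 43).
Mod 5: 201 ≡ 1; since 4 | 48, by Fermat 1^48 ≡ 1 (mod 5).
Combine by CRT: x ≡ 21 (mod 43), x ≡ 1 (mod 5) ⇒ x ≡ 21 (mod 215).

21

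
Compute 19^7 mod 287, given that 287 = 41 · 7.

Mod 41: 19 ≡ 19; 19^7 ≡ 30 (mod 41).
Mod 7: 19 ≡ 5; by Fermat, exponent reduces to 7 mod 6 = 1; 5^1 ≡ 5 (mod 7).
Combine by CRT: x ≡ 30 (mod 41), x ≡ 5 (mod 7) ⇒ x ≡ 194 (mod 287).

194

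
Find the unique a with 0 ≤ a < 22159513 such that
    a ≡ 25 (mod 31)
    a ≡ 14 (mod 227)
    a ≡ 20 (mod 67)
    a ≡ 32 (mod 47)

Combine the congruences pairwise.
From a ≡ 25 (mod 31) write a = 25 + 31t. Substituting into a ≡ 14 (mod 227) gives 31t ≡ 216 (mod 227), and since 31⁻¹ ≡ 22 (mod 227), t ≡ 212. Hence a ≡ 25 + 31·212 = 6597 (mod 7037).
From a ≡ 6597 (mod 7037) write a = 6597 + 7037t. Substituting into a ≡ 20 (mod 67) gives 7037t ≡ 56 (mod 67), and since 2⁻¹ ≡ 34 (mod 67), t ≡ 28. Hence a ≡ 6597 + 7037·28 = 203633 (mod 471479).
From a ≡ 203633 (mod 471479) write a = 203633 + 471479t. Substituting into a ≡ 32 (mod 47) gives 471479t ≡ 3 (mod 47), and since 22⁻¹ ≡ 15 (mod 47), t ≡ 45. Hence a ≡ 203633 + 471479·45 = 21420188 (mod 22159513).

21420188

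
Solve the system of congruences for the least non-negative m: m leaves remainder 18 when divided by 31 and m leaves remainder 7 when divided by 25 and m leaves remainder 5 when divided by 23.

13782

From m ≡ 18 (mod 31) write m = 18 + 31t. Substituting into m ≡ 7 (mod 25) gives 31t ≡ 14 (mod 25), and since 6⁻¹ ≡ 21 (mod 25), t ≡ 19. Hence m ≡ 18 + 31·19 = 607 (mod 775).
From m ≡ 607 (mod 775) write m = 607 + 775t. Substituting into m ≡ 5 (mod 23) gives 775t ≡ 19 (mod 23), and since 16⁻¹ ≡ 13 (mod 23), t ≡ 17. Hence m ≡ 607 + 775·17 = 13782 (mod 17825).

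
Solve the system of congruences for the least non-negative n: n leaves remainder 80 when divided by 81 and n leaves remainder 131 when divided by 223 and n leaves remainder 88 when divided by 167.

2429270

From n ≡ 80 (mod 81) write n = 80 + 81t. Substituting into n ≡ 131 (mod 223) gives 81t ≡ 51 (mod 223), and since 81⁻¹ ≡ 212 (mod 223), t ≡ 108. Hence n ≡ 80 + 81·108 = 8828 (mod 18063).
From n ≡ 8828 (mod 18063) write n = 8828 + 18063t. Substituting into n ≡ 88 (mod 167) gives 18063t ≡ 111 (mod 167), and since 27⁻¹ ≡ 99 (mod 167), t ≡ 134. Hence n ≡ 8828 + 18063·134 = 2429270 (mod 3016521).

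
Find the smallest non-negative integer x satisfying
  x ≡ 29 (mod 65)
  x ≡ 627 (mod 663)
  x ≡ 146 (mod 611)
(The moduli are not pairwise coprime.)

gcd(65, 663) = 13 and 13 | (627 − 29), so the pair is consistent; merging gives x ≡ 3279 (mod 3315), where 3315 = lcm(65, 663).
gcd(3315, 611) = 13 and 13 | (146 − 3279), so the pair is consistent; merging gives x ≡ 142509 (mod 155805), where 155805 = lcm(3315, 611).
The solution is unique modulo lcm(65, 663, 611) = 155805.

142509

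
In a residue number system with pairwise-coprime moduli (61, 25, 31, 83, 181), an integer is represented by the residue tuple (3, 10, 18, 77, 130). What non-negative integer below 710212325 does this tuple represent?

Combine the congruences pairwise.
From x ≡ 3 (mod 61) write x = 3 + 61t. Substituting into x ≡ 10 (mod 25) gives 61t ≡ 7 (mod 25), and since 11⁻¹ ≡ 16 (mod 25), t ≡ 12. Hence x ≡ 3 + 61·12 = 735 (mod 1525).
From x ≡ 735 (mod 1525) write x = 735 + 1525t. Substituting into x ≡ 18 (mod 31) gives 1525t ≡ 27 (mod 31), and since 6⁻¹ ≡ 26 (mod 31), t ≡ 20. Hence x ≡ 735 + 1525·20 = 31235 (mod 47275).
From x ≡ 31235 (mod 47275) write x = 31235 + 47275t. Substituting into x ≡ 77 (mod 83) gives 47275t ≡ 50 (mod 83), and since 48⁻¹ ≡ 64 (mod 83), t ≡ 46. Hence x ≡ 31235 + 47275·46 = 2205885 (mod 3923825).
From x ≡ 2205885 (mod 3923825) write x = 2205885 + 3923825t. Substituting into x ≡ 130 (mod 181) gives 3923825t ≡ 92 (mod 181), and since 107⁻¹ ≡ 22 (mod 181), t ≡ 33. Hence x ≡ 2205885 + 3923825·33 = 131692110 (mod 710212325).

131692110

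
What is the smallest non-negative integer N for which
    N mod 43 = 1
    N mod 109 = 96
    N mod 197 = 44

313471

From N ≡ 1 (mod 43) write N = 1 + 43t. Substituting into N ≡ 96 (mod 109) gives 43t ≡ 95 (mod 109), and since 43⁻¹ ≡ 71 (mod 109), t ≡ 96. Hence N ≡ 1 + 43·96 = 4129 (mod 4687).
From N ≡ 4129 (mod 4687) write N = 4129 + 4687t. Substituting into N ≡ 44 (mod 197) gives 4687t ≡ 52 (mod 197), and since 156⁻¹ ≡ 24 (mod 197), t ≡ 66. Hence N ≡ 4129 + 4687·66 = 313471 (mod 923339).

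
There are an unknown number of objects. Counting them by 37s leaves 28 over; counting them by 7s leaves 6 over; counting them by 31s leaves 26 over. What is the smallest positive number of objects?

398

The moduli are pairwise coprime; M = 37·7·31 = 8029.
M/37 = 217; 217 ≡ 32 (mod 37); 32·22 ≡ 1, so inverse 22.
M/7 = 1147; 1147 ≡ 6 (mod 7); 6·6 ≡ 1, so inverse 6.
M/31 = 259; 259 ≡ 11 (mod 31); 11·17 ≡ 1, so inverse 17.
N ≡ 28·217·22 + 6·1147·6 + 26·259·17 = 289442.
289442 mod 8029 = 398.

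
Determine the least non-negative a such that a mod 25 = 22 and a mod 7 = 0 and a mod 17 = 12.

The moduli are pairwise coprime; N = 25·7·17 = 2975.
N/25 = 119; 119 ≡ 19 (mod 25); 19·4 ≡ 1, so inverse 4.
N/7 = 425; 425 ≡ 5 (mod 7); 5·3 ≡ 1, so inverse 3.
N/17 = 175; 175 ≡ 5 (mod 17); 5·7 ≡ 1, so inverse 7.
a ≡ 22·119·4 + 0·425·3 + 12·175·7 = 25172.
25172 mod 2975 = 1372.

1372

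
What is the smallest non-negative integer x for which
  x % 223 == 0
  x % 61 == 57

From x ≡ 0 (mod 223) write x = 0 + 223t. Substituting into x ≡ 57 (mod 61) gives 223t ≡ 57 (mod 61), and since 40⁻¹ ≡ 29 (mod 61), t ≡ 6. Hence x ≡ 0 + 223·6 = 1338 (mod 13603).

1338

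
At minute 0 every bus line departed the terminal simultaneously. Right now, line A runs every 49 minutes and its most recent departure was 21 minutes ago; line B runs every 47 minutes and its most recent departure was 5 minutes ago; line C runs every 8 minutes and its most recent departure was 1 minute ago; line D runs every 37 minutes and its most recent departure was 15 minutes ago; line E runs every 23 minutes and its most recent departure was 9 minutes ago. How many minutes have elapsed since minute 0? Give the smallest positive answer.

13145153

The moduli are pairwise coprime; N = 49·47·8·37·23 = 15678824.
N/49 = 319976; 319976 ≡ 6 (mod 49); 6·41 ≡ 1, so inverse 41.
N/47 = 333592; 333592 ≡ 33 (mod 47); 33·10 ≡ 1, so inverse 10.
N/8 = 1959853; 1959853 ≡ 5 (mod 8); 5·5 ≡ 1, so inverse 5.
N/37 = 423752; 423752 ≡ 28 (mod 37); 28·4 ≡ 1, so inverse 4.
N/23 = 681688; 681688 ≡ 14 (mod 23); 14·5 ≡ 1, so inverse 5.
t ≡ 21·319976·41 + 5·333592·10 + 1·1959853·5 + 15·423752·4 + 9·681688·5 = 358079281.
358079281 mod 15678824 = 13145153.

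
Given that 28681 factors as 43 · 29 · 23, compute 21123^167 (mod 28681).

19148

Mod 43: 21123 ≡ 10; by Fermat, exponent reduces to 167 mod 42 = 41; 10^41 ≡ 13 (mod 43).
Mod 29: 21123 ≡ 11; by Fermat, exponent reduces to 167 mod 28 = 27; 11^27 ≡ 8 (mod 29).
Mod 23: 21123 ≡ 9; by Fermat, exponent reduces to 167 mod 22 = 13; 9^13 ≡ 12 (mod 23).
Combine by CRT: x ≡ 13 (mod 43), x ≡ 8 (mod 29), x ≡ 12 (mod 23) ⇒ x ≡ 19148 (mod 28681).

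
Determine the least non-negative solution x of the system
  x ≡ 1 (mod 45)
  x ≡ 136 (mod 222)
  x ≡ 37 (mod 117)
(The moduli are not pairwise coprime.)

gcd(45, 222) = 3 and 3 | (136 − 1), so the pair is consistent; merging gives x ≡ 136 (mod 3330), where 3330 = lcm(45, 222).
gcd(3330, 117) = 9 and 9 | (37 − 136), so the pair is consistent; merging gives x ≡ 30106 (mod 43290), where 43290 = lcm(3330, 117).
The solution is unique modulo lcm(45, 222, 117) = 43290.

30106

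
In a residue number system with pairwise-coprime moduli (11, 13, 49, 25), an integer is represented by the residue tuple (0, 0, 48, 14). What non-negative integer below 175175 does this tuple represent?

Combine the congruences pairwise.
From x ≡ 0 (mod 11) write x = 0 + 11t. Substituting into x ≡ 0 (mod 13) gives 11t ≡ 0 (mod 13), and since 11⁻¹ ≡ 6 (mod 13), t ≡ 0. Hence x ≡ 0 + 11·0 = 0 (mod 143).
From x ≡ 0 (mod 143) write x = 0 + 143t. Substituting into x ≡ 48 (mod 49) gives 143t ≡ 48 (mod 49), and since 45⁻¹ ≡ 12 (mod 49), t ≡ 37. Hence x ≡ 0 + 143·37 = 5291 (mod 7007).
From x ≡ 5291 (mod 7007) write x = 5291 + 7007t. Substituting into x ≡ 14 (mod 25) gives 7007t ≡ 23 (mod 25), and since 7⁻¹ ≡ 18 (mod 25), t ≡ 14. Hence x ≡ 5291 + 7007·14 = 103389 (mod 175175).

103389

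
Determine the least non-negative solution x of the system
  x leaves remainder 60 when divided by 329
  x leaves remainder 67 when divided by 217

Combine the congruences pairwise.
gcd(329, 217) = 7 and 7 | (67 − 60), so the pair is consistent; merging gives x ≡ 718 (mod 10199), where 10199 = lcm(329, 217).
The solution is unique modulo lcm(329, 217) = 10199.

718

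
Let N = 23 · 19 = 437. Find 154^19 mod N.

Mod 23: 154 ≡ 16; 16^19 ≡ 12 (mod 23).
Mod 19: 154 ≡ 2; by Fermat, exponent reduces to 19 mod 18 = 1; 2^1 ≡ 2 (mod 19).
Combine by CRT: x ≡ 12 (mod 23), x ≡ 2 (mod 19) ⇒ x ≡ 173 (mod 437).

173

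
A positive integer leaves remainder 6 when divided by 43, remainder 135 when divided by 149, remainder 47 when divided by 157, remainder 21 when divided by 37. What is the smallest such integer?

3908405

The moduli are pairwise coprime; N = 43·149·157·37 = 37218263.
N/43 = 865541; 865541 ≡ 37 (mod 43); 37·7 ≡ 1, so inverse 7.
N/149 = 249787; 249787 ≡ 63 (mod 149); 63·123 ≡ 1, so inverse 123.
N/157 = 237059; 237059 ≡ 146 (mod 157); 146·57 ≡ 1, so inverse 57.
N/37 = 1005899; 1005899 ≡ 17 (mod 37); 17·24 ≡ 1, so inverse 24.
x ≡ 6·865541·7 + 135·249787·123 + 47·237059·57 + 21·1005899·24 = 5326120014.
5326120014 mod 37218263 = 3908405.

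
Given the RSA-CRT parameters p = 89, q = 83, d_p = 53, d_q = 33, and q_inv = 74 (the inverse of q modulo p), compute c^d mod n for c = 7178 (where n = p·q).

5044

m₁ = c^(d_p) mod p: c ≡ 58 (mod 89), and 58^53 mod 89 = 60.
m₂ = c^(d_q) mod q: c ≡ 40 (mod 83), and 40^33 mod 83 = 64.
h = q_inv·(m₁ − m₂) mod p = 74·(60 − 64) mod 89 = 60.
m = m₂ + h·q = 64 + 60·83 = 5044.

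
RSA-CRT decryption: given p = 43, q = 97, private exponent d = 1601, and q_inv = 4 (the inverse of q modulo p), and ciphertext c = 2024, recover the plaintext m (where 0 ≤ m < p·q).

759

d_p = d mod (p−1) = 1601 mod 42 = 5; d_q = d mod (q−1) = 65.
m₁ = c^(d_p) mod p: c ≡ 3 (mod 43), and 3^5 mod 43 = 28.
m₂ = c^(d_q) mod q: c ≡ 84 (mod 97), and 84^65 mod 97 = 80.
h = q_inv·(m₁ − m₂) mod p = 4·(28 − 80) mod 43 = 7.
m = m₂ + h·q = 80 + 7·97 = 759.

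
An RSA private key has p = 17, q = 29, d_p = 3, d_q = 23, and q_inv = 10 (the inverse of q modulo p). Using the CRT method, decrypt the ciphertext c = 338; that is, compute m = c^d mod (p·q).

m₁ = c^(d_p) mod p: c ≡ 15 (mod 17), and 15^3 mod 17 = 9.
m₂ = c^(d_q) mod q: c ≡ 19 (mod 29), and 19^23 mod 29 = 18.
h = q_inv·(m₁ − m₂) mod p = 10·(9 − 18) mod 17 = 12.
m = m₂ + h·q = 18 + 12·29 = 366.

366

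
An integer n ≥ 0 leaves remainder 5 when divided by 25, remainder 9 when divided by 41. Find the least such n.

From n ≡ 5 (mod 25) write n = 5 + 25t. Substituting into n ≡ 9 (mod 41) gives 25t ≡ 4 (mod 41), and since 25⁻¹ ≡ 23 (mod 41), t ≡ 10. Hence n ≡ 5 + 25·10 = 255 (mod 1025).

255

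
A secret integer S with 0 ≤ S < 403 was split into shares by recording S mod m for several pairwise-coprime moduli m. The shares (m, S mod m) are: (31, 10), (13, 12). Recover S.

Combine the congruences pairwise.
From S ≡ 10 (mod 31) write S = 10 + 31t. Substituting into S ≡ 12 (mod 13) gives 31t ≡ 2 (mod 13), and since 5⁻¹ ≡ 8 (mod 13), t ≡ 3. Hence S ≡ 10 + 31·3 = 103 (mod 403).

103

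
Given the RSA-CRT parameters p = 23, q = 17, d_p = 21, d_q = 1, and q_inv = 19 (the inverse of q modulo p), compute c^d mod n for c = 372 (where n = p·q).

m₁ = c^(d_p) mod p: c ≡ 4 (mod 23), and 4^21 mod 23 = 6.
m₂ = c^(d_q) mod q: c ≡ 15 (mod 17), and 15^1 mod 17 = 15.
h = q_inv·(m₁ − m₂) mod p = 19·(6 − 15) mod 23 = 13.
m = m₂ + h·q = 15 + 13·17 = 236.

236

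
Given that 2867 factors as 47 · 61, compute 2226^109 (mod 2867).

1917

Mod 47: 2226 ≡ 17; by Fermat, exponent reduces to 109 mod 46 = 17; 17^17 ≡ 37 (mod 47).
Mod 61: 2226 ≡ 30; by Fermat, exponent reduces to 109 mod 60 = 49; 30^49 ≡ 26 (mod 61).
Combine by CRT: x ≡ 37 (mod 47), x ≡ 26 (mod 61) ⇒ x ≡ 1917 (mod 2867).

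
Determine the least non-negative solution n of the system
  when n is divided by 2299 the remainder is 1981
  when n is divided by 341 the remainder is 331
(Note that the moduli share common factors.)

Combine the congruences pairwise.
gcd(2299, 341) = 11 and 11 | (331 − 1981), so the pair is consistent; merging gives n ≡ 27270 (mod 71269), where 71269 = lcm(2299, 341).
The solution is unique modulo lcm(2299, 341) = 71269.

27270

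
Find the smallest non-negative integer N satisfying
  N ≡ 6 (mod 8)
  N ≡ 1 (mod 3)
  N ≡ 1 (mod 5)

The moduli are pairwise coprime; M = 8·3·5 = 120.
M/8 = 15; 15 ≡ 7 (mod 8); 7·7 ≡ 1, so inverse 7.
M/3 = 40; 40 ≡ 1 (mod 3), inverse 1.
M/5 = 24; 24 ≡ 4 (mod 5); 4·4 ≡ 1, so inverse 4.
N ≡ 6·15·7 + 1·40·1 + 1·24·4 = 766.
766 mod 120 = 46.

46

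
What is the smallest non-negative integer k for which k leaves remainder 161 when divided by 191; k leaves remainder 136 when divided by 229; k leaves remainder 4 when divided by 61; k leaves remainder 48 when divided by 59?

The moduli are pairwise coprime; N = 191·229·61·59 = 157416661.
N/191 = 824171; 824171 ≡ 6 (mod 191); 6·32 ≡ 1, so inverse 32.
N/229 = 687409; 687409 ≡ 180 (mod 229); 180·14 ≡ 1, so inverse 14.
N/61 = 2580601; 2580601 ≡ 57 (mod 61); 57·15 ≡ 1, so inverse 15.
N/59 = 2668079; 2668079 ≡ 40 (mod 59); 40·31 ≡ 1, so inverse 31.
k ≡ 161·824171·32 + 136·687409·14 + 4·2580601·15 + 48·2668079·31 = 9679893340.
9679893340 mod 157416661 = 77477019.

77477019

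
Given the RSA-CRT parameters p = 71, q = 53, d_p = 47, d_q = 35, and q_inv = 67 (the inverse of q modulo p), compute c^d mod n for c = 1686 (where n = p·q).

m₁ = c^(d_p) mod p: c ≡ 53 (mod 71), and 53^47 mod 71 = 11.
m₂ = c^(d_q) mod q: c ≡ 43 (mod 53), and 43^35 mod 53 = 25.
h = q_inv·(m₁ − m₂) mod p = 67·(11 − 25) mod 71 = 56.
m = m₂ + h·q = 25 + 56·53 = 2993.

2993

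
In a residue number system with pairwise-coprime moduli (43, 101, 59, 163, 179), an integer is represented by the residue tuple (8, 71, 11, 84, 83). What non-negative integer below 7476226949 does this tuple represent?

The moduli are pairwise coprime; N = 43·101·59·163·179 = 7476226949.
N/43 = 173865743; 173865743 ≡ 16 (mod 43); 16·35 ≡ 1, so inverse 35.
N/101 = 74022049; 74022049 ≡ 58 (mod 101); 58·54 ≡ 1, so inverse 54.
N/59 = 126715711; 126715711 ≡ 54 (mod 59); 54·47 ≡ 1, so inverse 47.
N/163 = 45866423; 45866423 ≡ 16 (mod 163); 16·51 ≡ 1, so inverse 51.
N/179 = 41766631; 41766631 ≡ 24 (mod 179); 24·97 ≡ 1, so inverse 97.
x ≡ 8·173865743·35 + 71·74022049·54 + 11·126715711·47 + 84·45866423·51 + 83·41766631·97 = 930749868806.
930749868806 mod 7476226949 = 3697727130.

3697727130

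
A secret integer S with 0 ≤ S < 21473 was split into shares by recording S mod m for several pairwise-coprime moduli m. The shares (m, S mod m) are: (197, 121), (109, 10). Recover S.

Combine the congruences pairwise.
From S ≡ 121 (mod 197) write S = 121 + 197t. Substituting into S ≡ 10 (mod 109) gives 197t ≡ 107 (mod 109), and since 88⁻¹ ≡ 83 (mod 109), t ≡ 52. Hence S ≡ 121 + 197·52 = 10365 (mod 21473).

10365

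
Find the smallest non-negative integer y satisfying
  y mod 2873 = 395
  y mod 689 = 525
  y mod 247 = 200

1238658

gcd(2873, 689) = 13 and 13 | (525 − 395), so the pair is consistent; merging gives y ≡ 20506 (mod 152269), where 152269 = lcm(2873, 689).
gcd(152269, 247) = 13 and 13 | (200 − 20506), so the pair is consistent; merging gives y ≡ 1238658 (mod 2893111), where 2893111 = lcm(152269, 247).
The solution is unique modulo lcm(2873, 689, 247) = 2893111.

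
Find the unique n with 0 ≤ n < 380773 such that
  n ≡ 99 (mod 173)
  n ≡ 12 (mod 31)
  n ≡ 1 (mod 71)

148533

The moduli are pairwise coprime; M = 173·31·71 = 380773.
M/173 = 2201; 2201 ≡ 125 (mod 173); 125·18 ≡ 1, so inverse 18.
M/31 = 12283; 12283 ≡ 7 (mod 31); 7·9 ≡ 1, so inverse 9.
M/71 = 5363; 5363 ≡ 38 (mod 71); 38·43 ≡ 1, so inverse 43.
n ≡ 99·2201·18 + 12·12283·9 + 1·5363·43 = 5479355.
5479355 mod 380773 = 148533.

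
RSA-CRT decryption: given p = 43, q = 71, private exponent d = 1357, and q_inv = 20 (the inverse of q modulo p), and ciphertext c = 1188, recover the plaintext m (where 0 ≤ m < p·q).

d_p = d mod (p−1) = 1357 mod 42 = 13; d_q = d mod (q−1) = 27.
m₁ = c^(d_p) mod p: c ≡ 27 (mod 43), and 27^13 mod 43 = 8.
m₂ = c^(d_q) mod q: c ≡ 52 (mod 71), and 52^27 mod 71 = 67.
h = q_inv·(m₁ − m₂) mod p = 20·(8 − 67) mod 43 = 24.
m = m₂ + h·q = 67 + 24·71 = 1771.

1771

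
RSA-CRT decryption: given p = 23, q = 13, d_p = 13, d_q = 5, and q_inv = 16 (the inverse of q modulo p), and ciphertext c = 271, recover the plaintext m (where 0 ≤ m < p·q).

m₁ = c^(d_p) mod p: c ≡ 18 (mod 23), and 18^13 mod 23 = 2.
m₂ = c^(d_q) mod q: c ≡ 11 (mod 13), and 11^5 mod 13 = 7.
h = q_inv·(m₁ − m₂) mod p = 16·(2 − 7) mod 23 = 12.
m = m₂ + h·q = 7 + 12·13 = 163.

163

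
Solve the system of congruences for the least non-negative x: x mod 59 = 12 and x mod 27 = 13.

661

Combine the congruences pairwise.
From x ≡ 12 (mod 59) write x = 12 + 59t. Substituting into x ≡ 13 (mod 27) gives 59t ≡ 1 (mod 27), and since 5⁻¹ ≡ 11 (mod 27), t ≡ 11. Hence x ≡ 12 + 59·11 = 661 (mod 1593).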